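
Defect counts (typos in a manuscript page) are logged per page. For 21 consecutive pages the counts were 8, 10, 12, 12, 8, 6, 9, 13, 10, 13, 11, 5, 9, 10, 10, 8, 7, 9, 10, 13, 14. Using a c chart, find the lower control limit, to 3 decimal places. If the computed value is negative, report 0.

c̄ = (8 + 10 + 12 + 12 + 8 + 6 + 9 + 13 + 10 + 13 + 11 + 5 + 9 + 10 + 10 + 8 + 7 + 9 + 10 + 13 + 14) / 21 = 207 / 21 = 9.8571
LCL = c̄ − 3√c̄ = 9.8571 − 3 × 3.1396 = 0.4383

0.438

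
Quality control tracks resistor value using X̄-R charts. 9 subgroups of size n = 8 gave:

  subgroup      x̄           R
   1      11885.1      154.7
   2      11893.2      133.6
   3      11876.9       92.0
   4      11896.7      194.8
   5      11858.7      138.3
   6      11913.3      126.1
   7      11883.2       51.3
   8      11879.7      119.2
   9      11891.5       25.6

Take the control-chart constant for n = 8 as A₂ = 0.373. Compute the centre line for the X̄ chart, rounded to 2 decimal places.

11886.48

X̄̄ = (11885.1 + 11893.2 + 11876.9 + 11896.7 + 11858.7 + 11913.3 + 11883.2 + 11879.7 + 11891.5) / 9 = 106978.3000 / 9 = 11886.4778
CL = X̄̄ = 11886.4778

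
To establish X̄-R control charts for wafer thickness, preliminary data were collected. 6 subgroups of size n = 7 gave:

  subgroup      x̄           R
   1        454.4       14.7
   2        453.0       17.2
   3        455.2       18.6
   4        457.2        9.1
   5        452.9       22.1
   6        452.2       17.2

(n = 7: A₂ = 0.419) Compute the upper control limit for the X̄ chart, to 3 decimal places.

X̄̄ = (454.4 + 453.0 + 455.2 + 457.2 + 452.9 + 452.2) / 6 = 2724.9000 / 6 = 454.1500
R̄ = (14.7 + 17.2 + 18.6 + 9.1 + 22.1 + 17.2) / 6 = 98.9000 / 6 = 16.4833
UCL = X̄̄ + A₂·R̄ = 454.1500 + 0.419 × 16.4833 = 461.0565

461.057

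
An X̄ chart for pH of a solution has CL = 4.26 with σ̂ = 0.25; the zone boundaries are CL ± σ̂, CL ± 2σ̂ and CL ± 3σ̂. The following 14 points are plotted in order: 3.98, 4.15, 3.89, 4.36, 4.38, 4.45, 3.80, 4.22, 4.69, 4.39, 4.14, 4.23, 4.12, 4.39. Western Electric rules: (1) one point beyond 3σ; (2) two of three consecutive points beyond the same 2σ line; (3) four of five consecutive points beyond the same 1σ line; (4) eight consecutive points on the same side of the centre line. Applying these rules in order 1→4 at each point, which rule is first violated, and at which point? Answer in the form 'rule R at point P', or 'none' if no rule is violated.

none

Zone of each point (C = within 1σ̂, B = 1σ̂–2σ̂, A = 2σ̂–3σ̂, * = beyond 3σ̂; sign = side of CL): 1:-B, 2:-C, 3:-B, 4:+C, 5:+C, 6:+C, 7:-B, 8:-C, 9:+B, 10:+C, 11:-C, 12:-C, 13:-C, 14:+C
No rule fires across all 14 points.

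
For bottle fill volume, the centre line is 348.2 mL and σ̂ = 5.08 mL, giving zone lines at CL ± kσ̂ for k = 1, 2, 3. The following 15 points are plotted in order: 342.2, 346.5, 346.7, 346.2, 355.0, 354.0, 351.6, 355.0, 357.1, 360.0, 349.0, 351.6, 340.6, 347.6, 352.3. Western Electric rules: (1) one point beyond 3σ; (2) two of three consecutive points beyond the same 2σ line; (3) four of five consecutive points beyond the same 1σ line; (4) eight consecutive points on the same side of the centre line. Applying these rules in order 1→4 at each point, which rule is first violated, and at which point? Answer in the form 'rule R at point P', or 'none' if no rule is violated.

rule 3 at point 9

Zone of each point (C = within 1σ̂, B = 1σ̂–2σ̂, A = 2σ̂–3σ̂, * = beyond 3σ̂; sign = side of CL): 1:-B, 2:-C, 3:-C, 4:-C, 5:+B, 6:+B, 7:+C, 8:+B, 9:+B, 10:+A, 11:+C, 12:+C, 13:-B, 14:-C, 15:+C
Rule 3 (four of five consecutive points beyond the same 1σ limit) is satisfied at point 9.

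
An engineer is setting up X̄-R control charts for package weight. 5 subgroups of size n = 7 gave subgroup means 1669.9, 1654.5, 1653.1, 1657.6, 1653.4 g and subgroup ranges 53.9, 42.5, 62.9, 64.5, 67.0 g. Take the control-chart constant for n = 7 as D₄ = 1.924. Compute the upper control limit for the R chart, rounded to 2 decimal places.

R̄ = (53.9 + 42.5 + 62.9 + 64.5 + 67.0) / 5 = 290.8000 / 5 = 58.1600
UCL_R = D₄·R̄ = 1.924 × 58.1600 = 111.8998

111.90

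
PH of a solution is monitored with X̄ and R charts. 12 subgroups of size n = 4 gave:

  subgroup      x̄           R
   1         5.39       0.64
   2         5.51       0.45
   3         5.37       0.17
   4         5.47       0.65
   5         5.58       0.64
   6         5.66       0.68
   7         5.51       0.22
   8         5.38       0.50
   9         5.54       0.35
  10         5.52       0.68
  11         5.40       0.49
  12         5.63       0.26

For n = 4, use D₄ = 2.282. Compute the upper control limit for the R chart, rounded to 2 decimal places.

R̄ = (0.64 + 0.45 + 0.17 + 0.65 + 0.64 + 0.68 + 0.22 + 0.50 + 0.35 + 0.68 + 0.49 + 0.26) / 12 = 5.7300 / 12 = 0.4775
UCL_R = D₄·R̄ = 2.282 × 0.4775 = 1.0897

1.09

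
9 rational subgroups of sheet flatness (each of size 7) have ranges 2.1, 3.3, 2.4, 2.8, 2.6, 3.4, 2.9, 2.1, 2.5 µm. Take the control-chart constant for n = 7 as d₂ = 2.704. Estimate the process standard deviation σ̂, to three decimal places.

0.990

R̄ = (2.1 + 3.3 + 2.4 + 2.8 + 2.6 + 3.4 + 2.9 + 2.1 + 2.5) / 9 = 2.6778
σ̂ = R̄ / d₂ = 2.6778 / 2.704 = 0.9903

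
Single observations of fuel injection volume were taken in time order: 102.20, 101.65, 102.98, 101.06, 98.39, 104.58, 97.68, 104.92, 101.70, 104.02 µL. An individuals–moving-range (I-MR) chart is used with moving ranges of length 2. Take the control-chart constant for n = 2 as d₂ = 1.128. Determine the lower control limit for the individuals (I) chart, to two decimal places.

X̄ = (102.20 + 101.65 + 102.98 + 101.06 + 98.39 + 104.58 + 97.68 + 104.92 + 101.70 + 104.02) / 10 = 101.9180
Moving ranges: 0.55, 1.33, 1.92, 2.67, 6.19, 6.90, 7.24, 3.22, 2.32; M̄R̄ = 32.3400 / 9 = 3.5933
LCL = X̄ − 3·M̄R̄/d₂ = 101.9180 − 3 × 3.5933 / 1.128 = 92.3613

92.36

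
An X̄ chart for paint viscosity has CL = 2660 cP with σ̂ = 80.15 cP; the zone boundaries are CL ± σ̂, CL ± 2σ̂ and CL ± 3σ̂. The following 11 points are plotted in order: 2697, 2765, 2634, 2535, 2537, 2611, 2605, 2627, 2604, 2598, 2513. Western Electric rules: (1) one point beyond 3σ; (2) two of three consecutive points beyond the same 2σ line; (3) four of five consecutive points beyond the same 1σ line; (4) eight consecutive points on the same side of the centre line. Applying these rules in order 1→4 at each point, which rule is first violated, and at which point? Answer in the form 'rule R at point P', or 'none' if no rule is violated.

Zone of each point (C = within 1σ̂, B = 1σ̂–2σ̂, A = 2σ̂–3σ̂, * = beyond 3σ̂; sign = side of CL): 1:+C, 2:+B, 3:-C, 4:-B, 5:-B, 6:-C, 7:-C, 8:-C, 9:-C, 10:-C, 11:-B
Rule 4 (eight consecutive points on the same side of the centre line) is satisfied at point 10.

rule 4 at point 10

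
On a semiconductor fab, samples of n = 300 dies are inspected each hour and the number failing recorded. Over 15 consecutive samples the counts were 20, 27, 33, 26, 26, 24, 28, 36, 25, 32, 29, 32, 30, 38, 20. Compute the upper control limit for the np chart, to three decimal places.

p̄ = Σdᵢ / (k·n) = 426 / (15 × 300) = 0.09467
UCL = np̄ + 3·√(np̄(1−p̄)) = 28.4000 + 3 × √(28.4000×0.90533) = 28.4000 + 3 × 5.0706 = 43.6119

43.612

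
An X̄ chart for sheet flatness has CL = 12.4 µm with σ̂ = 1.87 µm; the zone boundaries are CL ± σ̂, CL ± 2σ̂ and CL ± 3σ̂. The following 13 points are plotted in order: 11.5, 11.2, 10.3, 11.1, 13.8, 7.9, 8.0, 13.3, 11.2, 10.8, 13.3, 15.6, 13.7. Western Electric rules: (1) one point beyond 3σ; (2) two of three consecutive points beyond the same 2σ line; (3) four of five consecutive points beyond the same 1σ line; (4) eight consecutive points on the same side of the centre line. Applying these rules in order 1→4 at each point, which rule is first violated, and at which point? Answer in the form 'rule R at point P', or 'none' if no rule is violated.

rule 2 at point 7

Zone of each point (C = within 1σ̂, B = 1σ̂–2σ̂, A = 2σ̂–3σ̂, * = beyond 3σ̂; sign = side of CL): 1:-C, 2:-C, 3:-B, 4:-C, 5:+C, 6:-A, 7:-A, 8:+C, 9:-C, 10:-C, 11:+C, 12:+B, 13:+C
Rule 2 (two of three consecutive points beyond the same 2σ limit) is satisfied at point 7.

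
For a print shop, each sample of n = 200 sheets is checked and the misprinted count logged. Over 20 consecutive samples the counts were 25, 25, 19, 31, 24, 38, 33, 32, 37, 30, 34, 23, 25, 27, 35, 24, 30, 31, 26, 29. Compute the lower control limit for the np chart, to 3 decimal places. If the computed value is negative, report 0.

13.983

p̄ = Σdᵢ / (k·n) = 578 / (20 × 200) = 0.14450
LCL = np̄ − 3·√(np̄(1−p̄)) = 28.9000 − 3 × 4.9723 = 13.9830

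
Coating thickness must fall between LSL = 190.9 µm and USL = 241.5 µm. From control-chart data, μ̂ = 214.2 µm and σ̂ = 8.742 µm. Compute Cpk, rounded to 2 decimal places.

0.89

Cpu = (USL − μ̂) / (3σ̂) = (241.5 − 214.2) / (3 × 8.742) = 1.0410; Cpl = (μ̂ − LSL) / (3σ̂) = (214.2 − 190.9) / (3 × 8.742) = 0.8884; Cpk = min(Cpu, Cpl) = 0.8884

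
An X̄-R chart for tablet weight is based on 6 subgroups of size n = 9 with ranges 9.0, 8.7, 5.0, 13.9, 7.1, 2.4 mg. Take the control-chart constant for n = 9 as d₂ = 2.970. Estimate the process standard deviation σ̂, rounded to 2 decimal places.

2.59

R̄ = (9.0 + 8.7 + 5.0 + 13.9 + 7.1 + 2.4) / 6 = 7.6833
σ̂ = R̄ / d₂ = 7.6833 / 2.970 = 2.5870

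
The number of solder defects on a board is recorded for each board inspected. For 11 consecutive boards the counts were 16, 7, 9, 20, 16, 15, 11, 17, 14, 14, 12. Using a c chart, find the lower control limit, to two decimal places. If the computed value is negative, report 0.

c̄ = (16 + 7 + 9 + 20 + 16 + 15 + 11 + 17 + 14 + 14 + 12) / 11 = 151 / 11 = 13.7273
LCL = c̄ − 3√c̄ = 13.7273 − 3 × 3.7050 = 2.6122

2.61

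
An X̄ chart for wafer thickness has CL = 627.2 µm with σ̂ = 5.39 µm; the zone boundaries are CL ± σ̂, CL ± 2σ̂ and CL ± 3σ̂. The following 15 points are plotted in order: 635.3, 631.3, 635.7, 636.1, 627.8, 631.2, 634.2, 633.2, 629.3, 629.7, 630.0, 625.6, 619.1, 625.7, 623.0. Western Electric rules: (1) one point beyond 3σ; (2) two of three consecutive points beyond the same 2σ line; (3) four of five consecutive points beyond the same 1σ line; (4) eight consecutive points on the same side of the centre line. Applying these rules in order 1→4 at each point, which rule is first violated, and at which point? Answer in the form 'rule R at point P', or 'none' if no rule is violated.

rule 4 at point 8

Zone of each point (C = within 1σ̂, B = 1σ̂–2σ̂, A = 2σ̂–3σ̂, * = beyond 3σ̂; sign = side of CL): 1:+B, 2:+C, 3:+B, 4:+B, 5:+C, 6:+C, 7:+B, 8:+B, 9:+C, 10:+C, 11:+C, 12:-C, 13:-B, 14:-C, 15:-C
Rule 4 (eight consecutive points on the same side of the centre line) is satisfied at point 8.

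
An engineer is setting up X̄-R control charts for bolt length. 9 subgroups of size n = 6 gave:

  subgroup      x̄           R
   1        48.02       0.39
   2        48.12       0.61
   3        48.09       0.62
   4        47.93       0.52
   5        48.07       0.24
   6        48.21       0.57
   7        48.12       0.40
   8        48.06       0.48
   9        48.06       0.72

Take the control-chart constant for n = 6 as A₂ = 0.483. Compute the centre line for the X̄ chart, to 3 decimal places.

X̄̄ = (48.02 + 48.12 + 48.09 + 47.93 + 48.07 + 48.21 + 48.12 + 48.06 + 48.06) / 9 = 432.6800 / 9 = 48.0756
CL = X̄̄ = 48.0756

48.076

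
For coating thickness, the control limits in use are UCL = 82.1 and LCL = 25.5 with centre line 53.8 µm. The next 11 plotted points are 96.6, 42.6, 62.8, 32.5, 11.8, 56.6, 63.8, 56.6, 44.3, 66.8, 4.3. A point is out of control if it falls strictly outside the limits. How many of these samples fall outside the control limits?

Compare each point to [25.5, 82.1]: sample 1 = 96.6 > UCL; sample 5 = 11.8 < LCL; sample 11 = 4.3 < LCL.

3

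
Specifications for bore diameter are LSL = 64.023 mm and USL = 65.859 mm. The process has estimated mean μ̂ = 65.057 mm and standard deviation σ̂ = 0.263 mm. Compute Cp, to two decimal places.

1.16

Cp = (USL − LSL) / (6σ̂) = (65.859 − 64.023) / (6 × 0.263) = 1.8360 / 1.5780 = 1.1635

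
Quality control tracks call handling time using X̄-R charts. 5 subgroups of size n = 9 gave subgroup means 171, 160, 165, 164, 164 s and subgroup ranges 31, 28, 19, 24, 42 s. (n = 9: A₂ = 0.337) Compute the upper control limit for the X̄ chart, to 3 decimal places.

174.506

X̄̄ = (171 + 160 + 165 + 164 + 164) / 5 = 824.0000 / 5 = 164.8000
R̄ = (31 + 28 + 19 + 24 + 42) / 5 = 144.0000 / 5 = 28.8000
UCL = X̄̄ + A₂·R̄ = 164.8000 + 0.337 × 28.8000 = 174.5056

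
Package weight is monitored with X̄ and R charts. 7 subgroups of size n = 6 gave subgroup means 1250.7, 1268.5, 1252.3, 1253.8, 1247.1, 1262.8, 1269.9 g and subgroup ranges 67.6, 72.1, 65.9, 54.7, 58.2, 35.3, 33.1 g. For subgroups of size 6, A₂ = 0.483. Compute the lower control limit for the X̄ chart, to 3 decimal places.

X̄̄ = (1250.7 + 1268.5 + 1252.3 + 1253.8 + 1247.1 + 1262.8 + 1269.9) / 7 = 8805.1000 / 7 = 1257.8714
R̄ = (67.6 + 72.1 + 65.9 + 54.7 + 58.2 + 35.3 + 33.1) / 7 = 386.9000 / 7 = 55.2714
LCL = X̄̄ − A₂·R̄ = 1257.8714 − 0.483 × 55.2714 = 1231.1753

1231.175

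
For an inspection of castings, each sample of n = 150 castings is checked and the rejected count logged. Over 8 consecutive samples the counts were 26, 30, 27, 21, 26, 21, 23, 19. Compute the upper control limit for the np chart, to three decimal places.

p̄ = Σdᵢ / (k·n) = 193 / (8 × 150) = 0.16083
UCL = np̄ + 3·√(np̄(1−p̄)) = 24.1250 + 3 × √(24.1250×0.83917) = 24.1250 + 3 × 4.4994 = 37.6233

37.623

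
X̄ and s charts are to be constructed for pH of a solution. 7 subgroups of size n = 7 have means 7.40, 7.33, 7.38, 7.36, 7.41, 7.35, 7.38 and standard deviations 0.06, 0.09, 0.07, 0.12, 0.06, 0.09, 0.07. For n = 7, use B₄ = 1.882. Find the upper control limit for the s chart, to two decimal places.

s̄ = (0.06 + 0.09 + 0.07 + 0.12 + 0.06 + 0.09 + 0.07) / 7 = 0.0800
UCL_s = B₄·s̄ = 1.882 × 0.0800 = 0.1506

0.15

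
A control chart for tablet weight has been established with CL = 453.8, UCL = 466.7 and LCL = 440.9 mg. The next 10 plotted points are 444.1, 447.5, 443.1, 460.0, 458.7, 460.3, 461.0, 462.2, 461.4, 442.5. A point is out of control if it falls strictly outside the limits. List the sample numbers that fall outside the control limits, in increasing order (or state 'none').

none

All 10 points lie within [440.9, 466.7].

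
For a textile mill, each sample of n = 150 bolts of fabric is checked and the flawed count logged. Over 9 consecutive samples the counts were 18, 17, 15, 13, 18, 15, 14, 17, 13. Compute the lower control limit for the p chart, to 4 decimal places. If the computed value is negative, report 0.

p̄ = Σdᵢ / (k·n) = 140 / (9 × 150) = 0.10370
LCL = p̄ − 3·√(p̄(1−p̄)/n) = 0.10370 − 3 × 0.02489 = 0.02902

0.0290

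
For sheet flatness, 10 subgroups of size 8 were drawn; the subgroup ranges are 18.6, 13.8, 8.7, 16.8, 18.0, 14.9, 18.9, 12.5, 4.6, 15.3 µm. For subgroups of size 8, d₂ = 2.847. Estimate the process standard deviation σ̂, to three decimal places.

4.991

R̄ = (18.6 + 13.8 + 8.7 + 16.8 + 18.0 + 14.9 + 18.9 + 12.5 + 4.6 + 15.3) / 10 = 14.2100
σ̂ = R̄ / d₂ = 14.2100 / 2.847 = 4.9912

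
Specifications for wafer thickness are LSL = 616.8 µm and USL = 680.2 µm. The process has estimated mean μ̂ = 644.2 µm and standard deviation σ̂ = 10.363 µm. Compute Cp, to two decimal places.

1.02

Cp = (USL − LSL) / (6σ̂) = (680.2 − 616.8) / (6 × 10.363) = 63.4000 / 62.1780 = 1.0197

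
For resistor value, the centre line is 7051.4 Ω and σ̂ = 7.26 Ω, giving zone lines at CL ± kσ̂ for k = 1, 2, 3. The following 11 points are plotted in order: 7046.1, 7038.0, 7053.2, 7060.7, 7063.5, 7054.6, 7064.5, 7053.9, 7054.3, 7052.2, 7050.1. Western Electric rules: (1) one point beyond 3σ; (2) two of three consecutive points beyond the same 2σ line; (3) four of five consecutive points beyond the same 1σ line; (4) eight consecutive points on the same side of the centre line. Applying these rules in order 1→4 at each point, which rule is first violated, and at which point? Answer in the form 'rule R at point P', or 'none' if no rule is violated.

rule 4 at point 10

Zone of each point (C = within 1σ̂, B = 1σ̂–2σ̂, A = 2σ̂–3σ̂, * = beyond 3σ̂; sign = side of CL): 1:-C, 2:-B, 3:+C, 4:+B, 5:+B, 6:+C, 7:+B, 8:+C, 9:+C, 10:+C, 11:-C
Rule 4 (eight consecutive points on the same side of the centre line) is satisfied at point 10.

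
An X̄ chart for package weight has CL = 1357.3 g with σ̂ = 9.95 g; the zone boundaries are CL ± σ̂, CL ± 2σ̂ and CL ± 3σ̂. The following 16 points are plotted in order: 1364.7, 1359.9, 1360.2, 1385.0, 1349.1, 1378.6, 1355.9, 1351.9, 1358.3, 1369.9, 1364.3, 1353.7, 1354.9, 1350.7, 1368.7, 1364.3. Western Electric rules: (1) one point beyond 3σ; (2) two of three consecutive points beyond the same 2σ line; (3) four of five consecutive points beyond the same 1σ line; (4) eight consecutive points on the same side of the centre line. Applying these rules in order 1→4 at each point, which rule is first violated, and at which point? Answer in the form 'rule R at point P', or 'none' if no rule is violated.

rule 2 at point 6

Zone of each point (C = within 1σ̂, B = 1σ̂–2σ̂, A = 2σ̂–3σ̂, * = beyond 3σ̂; sign = side of CL): 1:+C, 2:+C, 3:+C, 4:+A, 5:-C, 6:+A, 7:-C, 8:-C, 9:+C, 10:+B, 11:+C, 12:-C, 13:-C, 14:-C, 15:+B, 16:+C
Rule 2 (two of three consecutive points beyond the same 2σ limit) is satisfied at point 6.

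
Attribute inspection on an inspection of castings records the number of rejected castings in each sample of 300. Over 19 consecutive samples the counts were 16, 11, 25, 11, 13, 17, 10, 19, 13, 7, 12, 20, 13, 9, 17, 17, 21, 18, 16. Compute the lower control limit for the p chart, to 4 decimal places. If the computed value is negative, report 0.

0.0123

p̄ = Σdᵢ / (k·n) = 285 / (19 × 300) = 0.05000
LCL = p̄ − 3·√(p̄(1−p̄)/n) = 0.05000 − 3 × 0.01258 = 0.01225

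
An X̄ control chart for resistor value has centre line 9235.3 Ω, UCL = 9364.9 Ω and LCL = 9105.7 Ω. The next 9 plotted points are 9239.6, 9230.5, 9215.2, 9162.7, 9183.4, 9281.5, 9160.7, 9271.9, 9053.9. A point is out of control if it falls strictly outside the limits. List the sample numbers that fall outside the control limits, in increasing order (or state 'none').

9

Compare each point to [9105.7, 9364.9]: sample 9 = 9053.9 < LCL.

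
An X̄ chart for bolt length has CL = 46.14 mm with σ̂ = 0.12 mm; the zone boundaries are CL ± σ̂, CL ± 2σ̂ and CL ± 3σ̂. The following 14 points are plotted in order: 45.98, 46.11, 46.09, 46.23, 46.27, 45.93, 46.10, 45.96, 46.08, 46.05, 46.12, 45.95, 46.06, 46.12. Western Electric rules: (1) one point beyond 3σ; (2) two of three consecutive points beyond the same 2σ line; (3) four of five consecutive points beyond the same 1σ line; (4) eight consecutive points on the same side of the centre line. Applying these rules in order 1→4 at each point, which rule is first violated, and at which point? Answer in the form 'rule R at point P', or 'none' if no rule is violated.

Zone of each point (C = within 1σ̂, B = 1σ̂–2σ̂, A = 2σ̂–3σ̂, * = beyond 3σ̂; sign = side of CL): 1:-B, 2:-C, 3:-C, 4:+C, 5:+B, 6:-B, 7:-C, 8:-B, 9:-C, 10:-C, 11:-C, 12:-B, 13:-C, 14:-C
Rule 4 (eight consecutive points on the same side of the centre line) is satisfied at point 13.

rule 4 at point 13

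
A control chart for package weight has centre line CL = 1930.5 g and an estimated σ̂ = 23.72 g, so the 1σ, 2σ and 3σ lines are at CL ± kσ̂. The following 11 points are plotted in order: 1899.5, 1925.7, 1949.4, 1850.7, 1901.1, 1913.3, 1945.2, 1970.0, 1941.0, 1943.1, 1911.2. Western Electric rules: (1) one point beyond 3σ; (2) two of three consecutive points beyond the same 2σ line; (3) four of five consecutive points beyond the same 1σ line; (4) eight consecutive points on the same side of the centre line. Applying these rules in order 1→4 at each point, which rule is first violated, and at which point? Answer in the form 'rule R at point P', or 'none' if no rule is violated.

rule 1 at point 4

Zone of each point (C = within 1σ̂, B = 1σ̂–2σ̂, A = 2σ̂–3σ̂, * = beyond 3σ̂; sign = side of CL): 1:-B, 2:-C, 3:+C, 4:-*, 5:-B, 6:-C, 7:+C, 8:+B, 9:+C, 10:+C, 11:-C
Rule 1 (one point beyond the 3σ limits) is satisfied at point 4.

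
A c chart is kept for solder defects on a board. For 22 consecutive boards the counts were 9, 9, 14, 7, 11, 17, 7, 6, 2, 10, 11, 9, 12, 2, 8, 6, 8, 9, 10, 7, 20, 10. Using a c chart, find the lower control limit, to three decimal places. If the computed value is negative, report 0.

c̄ = (9 + 9 + 14 + 7 + 11 + 17 + 7 + 6 + 2 + 10 + 11 + 9 + 12 + 2 + 8 + 6 + 8 + 9 + 10 + 7 + 20 + 10) / 22 = 204 / 22 = 9.2727
LCL = c̄ − 3√c̄ = 9.2727 − 3 × 3.0451 = 0.1374

0.137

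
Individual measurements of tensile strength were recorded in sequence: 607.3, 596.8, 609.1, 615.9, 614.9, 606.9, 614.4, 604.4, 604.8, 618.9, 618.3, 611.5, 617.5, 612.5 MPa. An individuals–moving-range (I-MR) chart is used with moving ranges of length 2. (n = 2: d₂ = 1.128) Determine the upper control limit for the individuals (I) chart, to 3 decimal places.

X̄ = (607.3 + 596.8 + 609.1 + 615.9 + 614.9 + 606.9 + 614.4 + 604.4 + 604.8 + 618.9 + 618.3 + 611.5 + 617.5 + 612.5) / 14 = 610.9429
Moving ranges: 10.5, 12.3, 6.8, 1.0, 8.0, 7.5, 10.0, 0.4, 14.1, 0.6, 6.8, 6.0, 5.0; M̄R̄ = 89.0000 / 13 = 6.8462
UCL = X̄ + 3·M̄R̄/d₂ = 610.9429 + 3 × 6.8462 / 1.128 = 629.1507

629.151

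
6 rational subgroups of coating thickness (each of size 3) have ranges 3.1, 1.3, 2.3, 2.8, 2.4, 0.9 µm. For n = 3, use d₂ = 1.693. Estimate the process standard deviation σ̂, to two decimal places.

1.26

R̄ = (3.1 + 1.3 + 2.3 + 2.8 + 2.4 + 0.9) / 6 = 2.1333
σ̂ = R̄ / d₂ = 2.1333 / 1.693 = 1.2601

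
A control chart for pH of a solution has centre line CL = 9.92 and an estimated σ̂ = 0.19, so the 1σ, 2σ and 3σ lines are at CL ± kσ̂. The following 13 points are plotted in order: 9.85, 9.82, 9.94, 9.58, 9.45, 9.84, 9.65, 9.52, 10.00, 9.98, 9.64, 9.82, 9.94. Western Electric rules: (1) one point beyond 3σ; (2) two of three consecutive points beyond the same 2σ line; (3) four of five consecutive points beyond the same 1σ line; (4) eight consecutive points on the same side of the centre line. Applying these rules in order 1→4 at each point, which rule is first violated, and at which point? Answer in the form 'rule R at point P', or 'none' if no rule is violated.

Zone of each point (C = within 1σ̂, B = 1σ̂–2σ̂, A = 2σ̂–3σ̂, * = beyond 3σ̂; sign = side of CL): 1:-C, 2:-C, 3:+C, 4:-B, 5:-A, 6:-C, 7:-B, 8:-A, 9:+C, 10:+C, 11:-B, 12:-C, 13:+C
Rule 3 (four of five consecutive points beyond the same 1σ limit) is satisfied at point 8.

rule 3 at point 8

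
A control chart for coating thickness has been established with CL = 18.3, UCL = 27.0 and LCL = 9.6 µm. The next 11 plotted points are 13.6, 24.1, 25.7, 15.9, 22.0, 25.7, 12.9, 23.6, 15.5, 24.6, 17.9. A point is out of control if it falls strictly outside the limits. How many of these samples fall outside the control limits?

All 11 points lie within [9.6, 27.0].

0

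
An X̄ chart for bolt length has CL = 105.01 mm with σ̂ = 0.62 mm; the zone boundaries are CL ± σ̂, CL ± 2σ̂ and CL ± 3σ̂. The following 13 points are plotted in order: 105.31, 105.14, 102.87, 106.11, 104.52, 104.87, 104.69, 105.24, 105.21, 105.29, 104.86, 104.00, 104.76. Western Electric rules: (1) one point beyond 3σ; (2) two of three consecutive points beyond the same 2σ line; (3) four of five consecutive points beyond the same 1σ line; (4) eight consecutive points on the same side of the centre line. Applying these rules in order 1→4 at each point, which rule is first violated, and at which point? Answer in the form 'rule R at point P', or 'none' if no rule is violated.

Zone of each point (C = within 1σ̂, B = 1σ̂–2σ̂, A = 2σ̂–3σ̂, * = beyond 3σ̂; sign = side of CL): 1:+C, 2:+C, 3:-*, 4:+B, 5:-C, 6:-C, 7:-C, 8:+C, 9:+C, 10:+C, 11:-C, 12:-B, 13:-C
Rule 1 (one point beyond the 3σ limits) is satisfied at point 3.

rule 1 at point 3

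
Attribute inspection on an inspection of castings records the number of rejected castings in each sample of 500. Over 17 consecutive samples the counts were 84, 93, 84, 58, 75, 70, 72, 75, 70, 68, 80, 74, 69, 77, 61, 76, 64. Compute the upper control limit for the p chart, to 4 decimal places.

0.1946

p̄ = Σdᵢ / (k·n) = 1250 / (17 × 500) = 0.14706
UCL = p̄ + 3·√(p̄(1−p̄)/n) = 0.14706 + 3 × √(0.14706×0.85294/500) = 0.14706 + 3 × 0.01584 = 0.19457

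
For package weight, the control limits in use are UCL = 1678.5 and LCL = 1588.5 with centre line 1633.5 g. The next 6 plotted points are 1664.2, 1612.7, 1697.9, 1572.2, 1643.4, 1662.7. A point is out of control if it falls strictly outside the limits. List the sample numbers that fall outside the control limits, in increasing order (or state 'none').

3, 4

Compare each point to [1588.5, 1678.5]: sample 3 = 1697.9 > UCL; sample 4 = 1572.2 < LCL.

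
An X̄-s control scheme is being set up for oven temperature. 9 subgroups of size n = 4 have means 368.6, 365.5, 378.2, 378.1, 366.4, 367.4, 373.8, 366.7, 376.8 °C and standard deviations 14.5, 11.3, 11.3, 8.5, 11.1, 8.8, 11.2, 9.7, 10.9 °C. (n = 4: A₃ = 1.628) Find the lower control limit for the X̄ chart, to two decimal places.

353.68

X̄̄ = (368.6 + 365.5 + 378.2 + 378.1 + 366.4 + 367.4 + 373.8 + 366.7 + 376.8) / 9 = 371.2778
s̄ = (14.5 + 11.3 + 11.3 + 8.5 + 11.1 + 8.8 + 11.2 + 9.7 + 10.9) / 9 = 10.8111
LCL = X̄̄ − A₃·s̄ = 371.2778 − 1.628 × 10.8111 = 353.6773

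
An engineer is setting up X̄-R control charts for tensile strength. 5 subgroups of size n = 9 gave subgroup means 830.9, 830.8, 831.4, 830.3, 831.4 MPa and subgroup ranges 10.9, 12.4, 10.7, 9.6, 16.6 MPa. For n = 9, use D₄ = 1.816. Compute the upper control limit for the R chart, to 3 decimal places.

21.865

R̄ = (10.9 + 12.4 + 10.7 + 9.6 + 16.6) / 5 = 60.2000 / 5 = 12.0400
UCL_R = D₄·R̄ = 1.816 × 12.0400 = 21.8646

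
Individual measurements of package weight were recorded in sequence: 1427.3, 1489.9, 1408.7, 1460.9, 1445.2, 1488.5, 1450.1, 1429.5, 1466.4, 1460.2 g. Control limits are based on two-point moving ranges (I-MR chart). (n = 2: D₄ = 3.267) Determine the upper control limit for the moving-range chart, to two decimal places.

Moving ranges: 62.6, 81.2, 52.2, 15.7, 43.3, 38.4, 20.6, 36.9, 6.2; M̄R̄ = 357.1000 / 9 = 39.6778
UCL_MR = D₄·M̄R̄ = 3.267 × 39.6778 = 129.6273

129.63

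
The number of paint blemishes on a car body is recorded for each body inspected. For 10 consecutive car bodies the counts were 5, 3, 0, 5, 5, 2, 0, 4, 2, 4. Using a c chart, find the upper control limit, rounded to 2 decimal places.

8.20

c̄ = (5 + 3 + 0 + 5 + 5 + 2 + 0 + 4 + 2 + 4) / 10 = 30 / 10 = 3.0000
UCL = c̄ + 3√c̄ = 3.0000 + 3 × √3.0000 = 3.0000 + 3 × 1.7321 = 8.1962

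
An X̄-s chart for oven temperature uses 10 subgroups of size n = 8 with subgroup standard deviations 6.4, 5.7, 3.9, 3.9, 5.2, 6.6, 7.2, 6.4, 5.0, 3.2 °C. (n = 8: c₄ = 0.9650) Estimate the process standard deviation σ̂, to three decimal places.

5.544

s̄ = (6.4 + 5.7 + 3.9 + 3.9 + 5.2 + 6.6 + 7.2 + 6.4 + 5.0 + 3.2) / 10 = 5.3500
σ̂ = s̄ / c₄ = 5.3500 / 0.9650 = 5.5440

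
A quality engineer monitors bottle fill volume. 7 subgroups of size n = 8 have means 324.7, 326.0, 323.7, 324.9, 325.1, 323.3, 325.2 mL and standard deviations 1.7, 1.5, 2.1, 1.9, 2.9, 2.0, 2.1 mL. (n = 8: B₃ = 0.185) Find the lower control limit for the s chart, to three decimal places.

0.375

s̄ = (1.7 + 1.5 + 2.1 + 1.9 + 2.9 + 2.0 + 2.1) / 7 = 2.0286
LCL_s = B₃·s̄ = 0.185 × 2.0286 = 0.3753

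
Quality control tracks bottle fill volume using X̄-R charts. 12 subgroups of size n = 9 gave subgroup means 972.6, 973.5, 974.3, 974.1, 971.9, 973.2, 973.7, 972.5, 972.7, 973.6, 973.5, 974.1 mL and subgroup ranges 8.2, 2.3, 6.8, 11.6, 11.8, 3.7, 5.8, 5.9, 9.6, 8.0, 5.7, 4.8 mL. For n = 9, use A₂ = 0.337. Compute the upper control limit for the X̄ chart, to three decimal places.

X̄̄ = (972.6 + 973.5 + 974.3 + 974.1 + 971.9 + 973.2 + 973.7 + 972.5 + 972.7 + 973.6 + 973.5 + 974.1) / 12 = 11679.7000 / 12 = 973.3083
R̄ = (8.2 + 2.3 + 6.8 + 11.6 + 11.8 + 3.7 + 5.8 + 5.9 + 9.6 + 8.0 + 5.7 + 4.8) / 12 = 84.2000 / 12 = 7.0167
UCL = X̄̄ + A₂·R̄ = 973.3083 + 0.337 × 7.0167 = 975.6730

975.673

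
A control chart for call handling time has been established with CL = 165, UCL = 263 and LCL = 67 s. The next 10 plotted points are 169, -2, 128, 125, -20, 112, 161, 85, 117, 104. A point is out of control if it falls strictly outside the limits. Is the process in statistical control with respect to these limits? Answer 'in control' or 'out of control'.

out of control

Compare each point to [67, 263]: sample 2 = -2 < LCL; sample 5 = -20 < LCL.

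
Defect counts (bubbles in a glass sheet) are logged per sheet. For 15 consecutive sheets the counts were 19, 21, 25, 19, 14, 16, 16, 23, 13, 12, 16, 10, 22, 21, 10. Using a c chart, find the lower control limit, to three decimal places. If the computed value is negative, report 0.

4.716

c̄ = (19 + 21 + 25 + 19 + 14 + 16 + 16 + 23 + 13 + 12 + 16 + 10 + 22 + 21 + 10) / 15 = 257 / 15 = 17.1333
LCL = c̄ − 3√c̄ = 17.1333 − 3 × 4.1392 = 4.7156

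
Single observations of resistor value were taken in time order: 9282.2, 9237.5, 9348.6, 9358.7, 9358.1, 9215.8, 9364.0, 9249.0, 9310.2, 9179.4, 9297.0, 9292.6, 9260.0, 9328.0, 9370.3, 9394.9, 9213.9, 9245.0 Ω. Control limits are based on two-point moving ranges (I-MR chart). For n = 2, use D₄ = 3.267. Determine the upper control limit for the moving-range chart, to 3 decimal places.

243.219

Moving ranges: 44.7, 111.1, 10.1, 0.6, 142.3, 148.2, 115.0, 61.2, 130.8, 117.6, 4.4, 32.6, 68.0, 42.3, 24.6, 181.0, 31.1; M̄R̄ = 1265.6000 / 17 = 74.4471
UCL_MR = D₄·M̄R̄ = 3.267 × 74.4471 = 243.2185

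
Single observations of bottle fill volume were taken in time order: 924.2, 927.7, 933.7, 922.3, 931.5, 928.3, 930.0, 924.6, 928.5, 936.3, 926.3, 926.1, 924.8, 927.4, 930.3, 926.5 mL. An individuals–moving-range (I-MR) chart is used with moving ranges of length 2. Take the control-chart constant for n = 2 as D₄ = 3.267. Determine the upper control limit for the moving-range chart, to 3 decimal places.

15.878

Moving ranges: 3.5, 6.0, 11.4, 9.2, 3.2, 1.7, 5.4, 3.9, 7.8, 10.0, 0.2, 1.3, 2.6, 2.9, 3.8; M̄R̄ = 72.9000 / 15 = 4.8600
UCL_MR = D₄·M̄R̄ = 3.267 × 4.8600 = 15.8776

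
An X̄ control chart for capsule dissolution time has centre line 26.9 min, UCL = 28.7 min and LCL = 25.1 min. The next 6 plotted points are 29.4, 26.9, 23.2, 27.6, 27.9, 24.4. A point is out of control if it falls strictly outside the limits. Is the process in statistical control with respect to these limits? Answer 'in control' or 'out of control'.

out of control

Compare each point to [25.1, 28.7]: sample 1 = 29.4 > UCL; sample 3 = 23.2 < LCL; sample 6 = 24.4 < LCL.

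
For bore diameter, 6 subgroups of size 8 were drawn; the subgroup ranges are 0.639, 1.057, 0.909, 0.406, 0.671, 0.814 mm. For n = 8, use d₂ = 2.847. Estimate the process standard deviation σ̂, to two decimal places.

R̄ = (0.639 + 1.057 + 0.909 + 0.406 + 0.671 + 0.814) / 6 = 0.7493
σ̂ = R̄ / d₂ = 0.7493 / 2.847 = 0.2632

0.26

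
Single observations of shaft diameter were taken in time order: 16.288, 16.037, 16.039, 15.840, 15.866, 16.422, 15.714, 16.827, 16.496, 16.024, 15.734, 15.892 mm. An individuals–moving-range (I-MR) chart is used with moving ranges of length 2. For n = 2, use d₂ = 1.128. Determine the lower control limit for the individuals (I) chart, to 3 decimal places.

X̄ = (16.288 + 16.037 + 16.039 + 15.840 + 15.866 + 16.422 + 15.714 + 16.827 + 16.496 + 16.024 + 15.734 + 15.892) / 12 = 16.0983
Moving ranges: 0.251, 0.002, 0.199, 0.026, 0.556, 0.708, 1.113, 0.331, 0.472, 0.290, 0.158; M̄R̄ = 4.1060 / 11 = 0.3733
LCL = X̄ − 3·M̄R̄/d₂ = 16.0983 − 3 × 0.3733 / 1.128 = 15.1055

15.106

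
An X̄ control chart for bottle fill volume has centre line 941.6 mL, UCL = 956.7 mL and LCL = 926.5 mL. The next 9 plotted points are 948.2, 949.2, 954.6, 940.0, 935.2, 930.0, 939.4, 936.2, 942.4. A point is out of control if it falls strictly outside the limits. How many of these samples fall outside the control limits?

All 9 points lie within [926.5, 956.7].

0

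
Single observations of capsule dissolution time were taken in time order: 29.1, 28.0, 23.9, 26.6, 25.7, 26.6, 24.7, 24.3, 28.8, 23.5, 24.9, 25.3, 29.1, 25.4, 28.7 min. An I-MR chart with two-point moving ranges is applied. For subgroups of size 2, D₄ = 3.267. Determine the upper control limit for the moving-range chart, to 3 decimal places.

Moving ranges: 1.1, 4.1, 2.7, 0.9, 0.9, 1.9, 0.4, 4.5, 5.3, 1.4, 0.4, 3.8, 3.7, 3.3; M̄R̄ = 34.4000 / 14 = 2.4571
UCL_MR = D₄·M̄R̄ = 3.267 × 2.4571 = 8.0275

8.027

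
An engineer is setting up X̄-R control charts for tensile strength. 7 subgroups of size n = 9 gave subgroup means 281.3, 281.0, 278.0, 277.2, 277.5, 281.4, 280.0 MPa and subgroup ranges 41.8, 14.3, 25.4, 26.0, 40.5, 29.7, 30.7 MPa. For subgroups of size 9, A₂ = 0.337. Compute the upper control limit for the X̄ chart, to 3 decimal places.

289.519

X̄̄ = (281.3 + 281.0 + 278.0 + 277.2 + 277.5 + 281.4 + 280.0) / 7 = 1956.4000 / 7 = 279.4857
R̄ = (41.8 + 14.3 + 25.4 + 26.0 + 40.5 + 29.7 + 30.7) / 7 = 208.4000 / 7 = 29.7714
UCL = X̄̄ + A₂·R̄ = 279.4857 + 0.337 × 29.7714 = 289.5187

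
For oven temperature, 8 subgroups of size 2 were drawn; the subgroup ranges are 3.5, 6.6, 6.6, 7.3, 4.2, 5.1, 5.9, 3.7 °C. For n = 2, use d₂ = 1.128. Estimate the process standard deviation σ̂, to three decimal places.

4.754

R̄ = (3.5 + 6.6 + 6.6 + 7.3 + 4.2 + 5.1 + 5.9 + 3.7) / 8 = 5.3625
σ̂ = R̄ / d₂ = 5.3625 / 1.128 = 4.7540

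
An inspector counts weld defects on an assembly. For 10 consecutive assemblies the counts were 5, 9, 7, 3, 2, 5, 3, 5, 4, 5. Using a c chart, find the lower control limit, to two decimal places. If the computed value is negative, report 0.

c̄ = (5 + 9 + 7 + 3 + 2 + 5 + 3 + 5 + 4 + 5) / 10 = 48 / 10 = 4.8000
LCL = c̄ − 3√c̄ = 4.8000 − 3 × 2.1909 = -1.7727 → 0 (cannot be negative)

0.00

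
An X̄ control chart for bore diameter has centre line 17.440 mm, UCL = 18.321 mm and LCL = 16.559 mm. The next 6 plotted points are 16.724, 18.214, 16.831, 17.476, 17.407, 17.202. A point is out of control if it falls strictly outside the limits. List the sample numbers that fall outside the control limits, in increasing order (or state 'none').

All 6 points lie within [16.559, 18.321].

none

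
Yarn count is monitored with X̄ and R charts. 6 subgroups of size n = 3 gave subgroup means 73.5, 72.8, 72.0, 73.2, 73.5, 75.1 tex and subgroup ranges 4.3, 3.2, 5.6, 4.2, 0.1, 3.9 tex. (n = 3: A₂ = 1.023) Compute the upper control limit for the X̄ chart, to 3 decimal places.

76.982

X̄̄ = (73.5 + 72.8 + 72.0 + 73.2 + 73.5 + 75.1) / 6 = 440.1000 / 6 = 73.3500
R̄ = (4.3 + 3.2 + 5.6 + 4.2 + 0.1 + 3.9) / 6 = 21.3000 / 6 = 3.5500
UCL = X̄̄ + A₂·R̄ = 73.3500 + 1.023 × 3.5500 = 76.9817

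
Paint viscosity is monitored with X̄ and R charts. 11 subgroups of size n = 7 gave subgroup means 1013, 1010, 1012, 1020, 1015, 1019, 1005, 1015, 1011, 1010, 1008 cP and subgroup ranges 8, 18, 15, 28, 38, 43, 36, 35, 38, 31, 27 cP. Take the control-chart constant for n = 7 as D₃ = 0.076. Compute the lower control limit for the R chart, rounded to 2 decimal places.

2.19

R̄ = (8 + 18 + 15 + 28 + 38 + 43 + 36 + 35 + 38 + 31 + 27) / 11 = 317.0000 / 11 = 28.8182
LCL_R = D₃·R̄ = 0.076 × 28.8182 = 2.1902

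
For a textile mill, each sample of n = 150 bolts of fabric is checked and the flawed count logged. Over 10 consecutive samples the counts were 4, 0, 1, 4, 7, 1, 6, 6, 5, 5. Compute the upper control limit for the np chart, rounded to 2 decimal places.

p̄ = Σdᵢ / (k·n) = 39 / (10 × 150) = 0.02600
UCL = np̄ + 3·√(np̄(1−p̄)) = 3.9000 + 3 × √(3.9000×0.97400) = 3.9000 + 3 × 1.9490 = 9.7470

9.75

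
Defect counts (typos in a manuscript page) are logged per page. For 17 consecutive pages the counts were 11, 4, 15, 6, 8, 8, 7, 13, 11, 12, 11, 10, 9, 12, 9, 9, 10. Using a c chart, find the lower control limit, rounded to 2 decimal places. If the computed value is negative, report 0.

0.36

c̄ = (11 + 4 + 15 + 6 + 8 + 8 + 7 + 13 + 11 + 12 + 11 + 10 + 9 + 12 + 9 + 9 + 10) / 17 = 165 / 17 = 9.7059
LCL = c̄ − 3√c̄ = 9.7059 − 3 × 3.1154 = 0.3596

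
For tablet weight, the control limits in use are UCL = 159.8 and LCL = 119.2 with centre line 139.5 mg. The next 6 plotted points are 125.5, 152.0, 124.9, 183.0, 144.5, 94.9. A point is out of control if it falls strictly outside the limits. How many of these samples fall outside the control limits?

2

Compare each point to [119.2, 159.8]: sample 4 = 183.0 > UCL; sample 6 = 94.9 < LCL.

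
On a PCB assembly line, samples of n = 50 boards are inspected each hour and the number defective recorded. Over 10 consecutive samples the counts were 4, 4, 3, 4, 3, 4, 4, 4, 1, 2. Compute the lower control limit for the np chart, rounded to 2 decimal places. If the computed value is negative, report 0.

p̄ = Σdᵢ / (k·n) = 33 / (10 × 50) = 0.06600
LCL = np̄ − 3·√(np̄(1−p̄)) = 3.3000 − 3 × 1.7556 = -1.9669 → 0 (negative, so LCL = 0)

0.00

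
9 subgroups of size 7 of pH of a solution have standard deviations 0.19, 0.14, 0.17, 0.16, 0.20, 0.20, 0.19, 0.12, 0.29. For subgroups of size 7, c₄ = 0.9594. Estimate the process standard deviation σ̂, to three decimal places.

s̄ = (0.19 + 0.14 + 0.17 + 0.16 + 0.20 + 0.20 + 0.19 + 0.12 + 0.29) / 9 = 0.1844
σ̂ = s̄ / c₄ = 0.1844 / 0.9594 = 0.1922

0.192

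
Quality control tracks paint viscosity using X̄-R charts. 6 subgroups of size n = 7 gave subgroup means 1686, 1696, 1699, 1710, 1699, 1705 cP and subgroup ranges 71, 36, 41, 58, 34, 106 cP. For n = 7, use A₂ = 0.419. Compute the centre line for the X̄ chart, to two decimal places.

1699.17

X̄̄ = (1686 + 1696 + 1699 + 1710 + 1699 + 1705) / 6 = 10195.0000 / 6 = 1699.1667
CL = X̄̄ = 1699.1667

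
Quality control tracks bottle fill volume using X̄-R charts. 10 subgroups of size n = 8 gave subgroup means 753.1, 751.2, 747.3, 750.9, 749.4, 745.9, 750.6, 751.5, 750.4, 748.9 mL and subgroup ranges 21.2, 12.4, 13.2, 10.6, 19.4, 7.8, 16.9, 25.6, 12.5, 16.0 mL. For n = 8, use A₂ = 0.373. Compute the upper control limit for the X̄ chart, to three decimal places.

755.724

X̄̄ = (753.1 + 751.2 + 747.3 + 750.9 + 749.4 + 745.9 + 750.6 + 751.5 + 750.4 + 748.9) / 10 = 7499.2000 / 10 = 749.9200
R̄ = (21.2 + 12.4 + 13.2 + 10.6 + 19.4 + 7.8 + 16.9 + 25.6 + 12.5 + 16.0) / 10 = 155.6000 / 10 = 15.5600
UCL = X̄̄ + A₂·R̄ = 749.9200 + 0.373 × 15.5600 = 755.7239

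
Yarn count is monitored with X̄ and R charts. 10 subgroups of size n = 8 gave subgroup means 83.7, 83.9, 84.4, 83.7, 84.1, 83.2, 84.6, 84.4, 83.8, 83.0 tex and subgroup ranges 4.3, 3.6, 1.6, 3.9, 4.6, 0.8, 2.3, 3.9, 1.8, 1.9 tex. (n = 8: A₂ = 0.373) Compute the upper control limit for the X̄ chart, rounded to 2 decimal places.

84.95

X̄̄ = (83.7 + 83.9 + 84.4 + 83.7 + 84.1 + 83.2 + 84.6 + 84.4 + 83.8 + 83.0) / 10 = 838.8000 / 10 = 83.8800
R̄ = (4.3 + 3.6 + 1.6 + 3.9 + 4.6 + 0.8 + 2.3 + 3.9 + 1.8 + 1.9) / 10 = 28.7000 / 10 = 2.8700
UCL = X̄̄ + A₂·R̄ = 83.8800 + 0.373 × 2.8700 = 84.9505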